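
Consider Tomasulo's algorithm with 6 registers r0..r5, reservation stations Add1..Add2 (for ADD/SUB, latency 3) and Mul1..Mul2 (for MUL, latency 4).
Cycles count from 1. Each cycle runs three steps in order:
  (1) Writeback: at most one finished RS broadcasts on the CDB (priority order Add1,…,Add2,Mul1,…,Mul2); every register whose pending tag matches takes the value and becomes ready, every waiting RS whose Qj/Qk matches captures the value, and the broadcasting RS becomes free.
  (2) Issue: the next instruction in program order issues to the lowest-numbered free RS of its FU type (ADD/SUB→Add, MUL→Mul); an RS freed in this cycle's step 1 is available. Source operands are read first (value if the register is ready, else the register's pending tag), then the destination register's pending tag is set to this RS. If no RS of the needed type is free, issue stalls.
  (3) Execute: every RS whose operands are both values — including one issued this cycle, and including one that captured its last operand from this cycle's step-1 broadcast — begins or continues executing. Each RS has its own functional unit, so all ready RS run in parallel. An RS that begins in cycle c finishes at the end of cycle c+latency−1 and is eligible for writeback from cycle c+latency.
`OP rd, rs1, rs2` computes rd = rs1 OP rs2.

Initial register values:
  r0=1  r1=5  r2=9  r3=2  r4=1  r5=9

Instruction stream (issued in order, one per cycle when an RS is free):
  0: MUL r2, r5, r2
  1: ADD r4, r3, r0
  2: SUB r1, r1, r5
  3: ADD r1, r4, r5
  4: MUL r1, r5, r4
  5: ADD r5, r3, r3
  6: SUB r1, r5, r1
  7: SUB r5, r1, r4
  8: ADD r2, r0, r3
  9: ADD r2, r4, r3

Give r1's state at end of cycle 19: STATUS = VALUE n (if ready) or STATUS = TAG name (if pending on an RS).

STATUS = VALUE -23

  c1: issue MUL r2<-Mul1  regs: r0:1,r1:5,r2:Mul1,r3:2,r4:1,r5:9
  c2: issue ADD r4<-Add1  regs: r0:1,r1:5,r2:Mul1,r3:2,r4:Add1,r5:9
  c3: issue SUB r1<-Add2  regs: r0:1,r1:Add2,r2:Mul1,r3:2,r4:Add1,r5:9
  c4: stall  regs: r0:1,r1:Add2,r2:Mul1,r3:2,r4:Add1,r5:9
  c5: CDB Add1=3; issue ADD r1<-Add1  regs: r0:1,r1:Add1,r2:Mul1,r3:2,r4:3,r5:9
  c6: CDB Add2=-4; issue MUL r1<-Mul2  regs: r0:1,r1:Mul2,r2:Mul1,r3:2,r4:3,r5:9
  c7: CDB Mul1=81; issue ADD r5<-Add2  regs: r0:1,r1:Mul2,r2:81,r3:2,r4:3,r5:Add2
  c8: CDB Add1=12; issue SUB r1<-Add1  regs: r0:1,r1:Add1,r2:81,r3:2,r4:3,r5:Add2
  c9: stall  regs: r0:1,r1:Add1,r2:81,r3:2,r4:3,r5:Add2
  c10: CDB Add2=4; issue SUB r5<-Add2  regs: r0:1,r1:Add1,r2:81,r3:2,r4:3,r5:Add2
  c11: CDB Mul2=27; stall  regs: r0:1,r1:Add1,r2:81,r3:2,r4:3,r5:Add2
  c12: stall  regs: r0:1,r1:Add1,r2:81,r3:2,r4:3,r5:Add2
  c13: stall  regs: r0:1,r1:Add1,r2:81,r3:2,r4:3,r5:Add2
  c14: CDB Add1=-23; issue ADD r2<-Add1  regs: r0:1,r1:-23,r2:Add1,r3:2,r4:3,r5:Add2
  c15: stall  regs: r0:1,r1:-23,r2:Add1,r3:2,r4:3,r5:Add2
  c16: stall  regs: r0:1,r1:-23,r2:Add1,r3:2,r4:3,r5:Add2
  c17: CDB Add1=3; issue ADD r2<-Add1  regs: r0:1,r1:-23,r2:Add1,r3:2,r4:3,r5:Add2
  c18: CDB Add2=-26  regs: r0:1,r1:-23,r2:Add1,r3:2,r4:3,r5:-26
  c19: -  regs: r0:1,r1:-23,r2:Add1,r3:2,r4:3,r5:-26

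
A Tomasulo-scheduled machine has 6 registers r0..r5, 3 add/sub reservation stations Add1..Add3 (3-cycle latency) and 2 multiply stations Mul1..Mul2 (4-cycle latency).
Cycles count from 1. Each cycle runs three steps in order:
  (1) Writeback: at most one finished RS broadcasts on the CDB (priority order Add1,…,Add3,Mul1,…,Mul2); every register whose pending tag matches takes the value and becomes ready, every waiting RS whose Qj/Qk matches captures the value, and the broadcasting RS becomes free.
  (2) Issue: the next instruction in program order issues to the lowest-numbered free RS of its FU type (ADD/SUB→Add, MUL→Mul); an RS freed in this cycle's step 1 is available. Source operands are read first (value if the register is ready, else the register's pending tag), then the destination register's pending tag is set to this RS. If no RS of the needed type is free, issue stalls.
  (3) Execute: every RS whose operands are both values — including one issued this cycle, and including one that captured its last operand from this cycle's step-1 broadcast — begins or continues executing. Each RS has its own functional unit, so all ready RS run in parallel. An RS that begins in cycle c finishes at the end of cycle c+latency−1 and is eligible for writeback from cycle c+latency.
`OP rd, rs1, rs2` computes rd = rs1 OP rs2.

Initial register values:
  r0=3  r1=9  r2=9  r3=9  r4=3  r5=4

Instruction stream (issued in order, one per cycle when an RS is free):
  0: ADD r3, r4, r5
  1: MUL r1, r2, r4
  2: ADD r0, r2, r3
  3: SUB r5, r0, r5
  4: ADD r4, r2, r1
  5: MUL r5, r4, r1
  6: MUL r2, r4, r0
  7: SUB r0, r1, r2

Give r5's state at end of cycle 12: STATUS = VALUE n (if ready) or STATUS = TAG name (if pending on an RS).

c1: issue ADD r3<-Add1 | r0:3,r1:9,r2:9,r3:Add1,r4:3,r5:4
c2: issue MUL r1<-Mul1 | r0:3,r1:Mul1,r2:9,r3:Add1,r4:3,r5:4
c3: issue ADD r0<-Add2 | r0:Add2,r1:Mul1,r2:9,r3:Add1,r4:3,r5:4
c4: CDB Add1=7; issue SUB r5<-Add1 | r0:Add2,r1:Mul1,r2:9,r3:7,r4:3,r5:Add1
c5: issue ADD r4<-Add3 | r0:Add2,r1:Mul1,r2:9,r3:7,r4:Add3,r5:Add1
c6: CDB Mul1=27; issue MUL r5<-Mul1 | r0:Add2,r1:27,r2:9,r3:7,r4:Add3,r5:Mul1
c7: CDB Add2=16; issue MUL r2<-Mul2 | r0:16,r1:27,r2:Mul2,r3:7,r4:Add3,r5:Mul1
c8: issue SUB r0<-Add2 | r0:Add2,r1:27,r2:Mul2,r3:7,r4:Add3,r5:Mul1
c9: CDB Add3=36 | r0:Add2,r1:27,r2:Mul2,r3:7,r4:36,r5:Mul1
c10: CDB Add1=12 | r0:Add2,r1:27,r2:Mul2,r3:7,r4:36,r5:Mul1
c11: - | r0:Add2,r1:27,r2:Mul2,r3:7,r4:36,r5:Mul1
c12: - | r0:Add2,r1:27,r2:Mul2,r3:7,r4:36,r5:Mul1

STATUS = TAG Mul1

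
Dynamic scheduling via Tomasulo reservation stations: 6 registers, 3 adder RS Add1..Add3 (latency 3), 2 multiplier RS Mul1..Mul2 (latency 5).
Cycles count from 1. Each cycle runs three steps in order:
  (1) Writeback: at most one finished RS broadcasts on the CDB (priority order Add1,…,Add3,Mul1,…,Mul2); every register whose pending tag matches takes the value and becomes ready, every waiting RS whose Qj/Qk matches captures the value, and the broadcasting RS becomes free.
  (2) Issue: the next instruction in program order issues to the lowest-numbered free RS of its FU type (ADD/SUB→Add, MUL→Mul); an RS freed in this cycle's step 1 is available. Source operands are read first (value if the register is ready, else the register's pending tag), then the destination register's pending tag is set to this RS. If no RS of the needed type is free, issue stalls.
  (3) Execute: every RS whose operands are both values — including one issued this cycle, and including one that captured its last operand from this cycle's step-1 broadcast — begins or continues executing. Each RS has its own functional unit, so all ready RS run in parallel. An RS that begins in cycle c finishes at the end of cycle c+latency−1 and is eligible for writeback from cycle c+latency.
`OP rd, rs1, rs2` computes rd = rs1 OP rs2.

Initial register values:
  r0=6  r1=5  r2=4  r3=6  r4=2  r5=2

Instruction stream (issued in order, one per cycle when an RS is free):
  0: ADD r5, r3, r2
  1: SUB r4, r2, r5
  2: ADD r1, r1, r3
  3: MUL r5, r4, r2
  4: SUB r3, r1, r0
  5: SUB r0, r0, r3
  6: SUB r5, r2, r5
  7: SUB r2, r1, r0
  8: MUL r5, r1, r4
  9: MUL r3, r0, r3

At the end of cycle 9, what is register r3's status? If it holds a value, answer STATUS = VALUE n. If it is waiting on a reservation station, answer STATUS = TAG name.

c1: issue ADD r5<-Add1 | r0:6,r1:5,r2:4,r3:6,r4:2,r5:Add1
c2: issue SUB r4<-Add2 | r0:6,r1:5,r2:4,r3:6,r4:Add2,r5:Add1
c3: issue ADD r1<-Add3 | r0:6,r1:Add3,r2:4,r3:6,r4:Add2,r5:Add1
c4: CDB Add1=10; issue MUL r5<-Mul1 | r0:6,r1:Add3,r2:4,r3:6,r4:Add2,r5:Mul1
c5: issue SUB r3<-Add1 | r0:6,r1:Add3,r2:4,r3:Add1,r4:Add2,r5:Mul1
c6: CDB Add3=11; issue SUB r0<-Add3 | r0:Add3,r1:11,r2:4,r3:Add1,r4:Add2,r5:Mul1
c7: CDB Add2=-6; issue SUB r5<-Add2 | r0:Add3,r1:11,r2:4,r3:Add1,r4:-6,r5:Add2
c8: stall | r0:Add3,r1:11,r2:4,r3:Add1,r4:-6,r5:Add2
c9: CDB Add1=5; issue SUB r2<-Add1 | r0:Add3,r1:11,r2:Add1,r3:5,r4:-6,r5:Add2

STATUS = VALUE 5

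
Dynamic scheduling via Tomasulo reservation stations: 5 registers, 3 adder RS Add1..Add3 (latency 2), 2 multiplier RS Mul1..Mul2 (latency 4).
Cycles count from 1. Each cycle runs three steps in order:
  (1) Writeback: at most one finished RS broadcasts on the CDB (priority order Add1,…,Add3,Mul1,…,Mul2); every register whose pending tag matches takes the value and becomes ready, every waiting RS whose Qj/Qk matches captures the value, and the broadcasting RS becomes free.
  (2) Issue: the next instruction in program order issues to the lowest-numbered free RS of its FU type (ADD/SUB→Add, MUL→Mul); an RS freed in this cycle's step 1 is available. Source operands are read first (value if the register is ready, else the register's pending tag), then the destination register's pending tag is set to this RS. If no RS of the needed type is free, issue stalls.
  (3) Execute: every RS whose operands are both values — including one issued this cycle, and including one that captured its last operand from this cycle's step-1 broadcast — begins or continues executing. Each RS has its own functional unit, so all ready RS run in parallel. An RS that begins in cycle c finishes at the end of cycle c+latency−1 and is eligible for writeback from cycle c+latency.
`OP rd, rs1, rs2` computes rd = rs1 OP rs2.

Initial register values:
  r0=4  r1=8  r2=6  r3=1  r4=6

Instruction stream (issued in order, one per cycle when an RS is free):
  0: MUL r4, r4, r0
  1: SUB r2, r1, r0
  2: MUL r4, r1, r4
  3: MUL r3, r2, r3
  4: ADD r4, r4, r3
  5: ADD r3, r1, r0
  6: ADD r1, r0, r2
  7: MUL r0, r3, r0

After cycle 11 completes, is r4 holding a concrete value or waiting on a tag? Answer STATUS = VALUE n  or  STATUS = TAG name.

  c1: issue MUL r4<-Mul1  regs: r0:4,r1:8,r2:6,r3:1,r4:Mul1
  c2: issue SUB r2<-Add1  regs: r0:4,r1:8,r2:Add1,r3:1,r4:Mul1
  c3: issue MUL r4<-Mul2  regs: r0:4,r1:8,r2:Add1,r3:1,r4:Mul2
  c4: CDB Add1=4; stall  regs: r0:4,r1:8,r2:4,r3:1,r4:Mul2
  c5: CDB Mul1=24; issue MUL r3<-Mul1  regs: r0:4,r1:8,r2:4,r3:Mul1,r4:Mul2
  c6: issue ADD r4<-Add1  regs: r0:4,r1:8,r2:4,r3:Mul1,r4:Add1
  c7: issue ADD r3<-Add2  regs: r0:4,r1:8,r2:4,r3:Add2,r4:Add1
  c8: issue ADD r1<-Add3  regs: r0:4,r1:Add3,r2:4,r3:Add2,r4:Add1
  c9: CDB Add2=12; stall  regs: r0:4,r1:Add3,r2:4,r3:12,r4:Add1
  c10: CDB Add3=8; stall  regs: r0:4,r1:8,r2:4,r3:12,r4:Add1
  c11: CDB Mul1=4; issue MUL r0<-Mul1  regs: r0:Mul1,r1:8,r2:4,r3:12,r4:Add1

STATUS = TAG Add1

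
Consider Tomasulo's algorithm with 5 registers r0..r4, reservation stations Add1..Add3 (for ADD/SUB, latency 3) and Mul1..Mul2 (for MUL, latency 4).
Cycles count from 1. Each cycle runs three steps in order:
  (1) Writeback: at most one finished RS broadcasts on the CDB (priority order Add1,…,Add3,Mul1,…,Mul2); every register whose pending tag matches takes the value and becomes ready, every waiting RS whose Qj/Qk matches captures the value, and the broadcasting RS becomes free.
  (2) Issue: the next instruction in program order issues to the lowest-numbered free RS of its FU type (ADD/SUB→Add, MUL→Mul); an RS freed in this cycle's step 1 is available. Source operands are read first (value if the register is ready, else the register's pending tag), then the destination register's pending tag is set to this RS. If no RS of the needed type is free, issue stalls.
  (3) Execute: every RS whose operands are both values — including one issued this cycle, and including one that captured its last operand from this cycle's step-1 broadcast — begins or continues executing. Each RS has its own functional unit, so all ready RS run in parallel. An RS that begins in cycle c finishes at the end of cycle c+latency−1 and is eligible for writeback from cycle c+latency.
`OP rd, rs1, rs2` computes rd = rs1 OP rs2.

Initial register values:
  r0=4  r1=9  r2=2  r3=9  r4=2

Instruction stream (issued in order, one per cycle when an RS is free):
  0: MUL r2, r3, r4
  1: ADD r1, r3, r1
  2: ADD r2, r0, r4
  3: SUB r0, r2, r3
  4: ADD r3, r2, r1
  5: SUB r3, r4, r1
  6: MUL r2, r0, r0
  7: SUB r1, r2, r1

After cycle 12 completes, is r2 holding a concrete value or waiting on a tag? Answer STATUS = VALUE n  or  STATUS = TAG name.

c1: issue MUL r2<-Mul1 | r0:4,r1:9,r2:Mul1,r3:9,r4:2
c2: issue ADD r1<-Add1 | r0:4,r1:Add1,r2:Mul1,r3:9,r4:2
c3: issue ADD r2<-Add2 | r0:4,r1:Add1,r2:Add2,r3:9,r4:2
c4: issue SUB r0<-Add3 | r0:Add3,r1:Add1,r2:Add2,r3:9,r4:2
c5: CDB Add1=18; issue ADD r3<-Add1 | r0:Add3,r1:18,r2:Add2,r3:Add1,r4:2
c6: CDB Add2=6; issue SUB r3<-Add2 | r0:Add3,r1:18,r2:6,r3:Add2,r4:2
c7: CDB Mul1=18; issue MUL r2<-Mul1 | r0:Add3,r1:18,r2:Mul1,r3:Add2,r4:2
c8: stall | r0:Add3,r1:18,r2:Mul1,r3:Add2,r4:2
c9: CDB Add1=24; issue SUB r1<-Add1 | r0:Add3,r1:Add1,r2:Mul1,r3:Add2,r4:2
c10: CDB Add2=-16 | r0:Add3,r1:Add1,r2:Mul1,r3:-16,r4:2
c11: CDB Add3=-3 | r0:-3,r1:Add1,r2:Mul1,r3:-16,r4:2
c12: - | r0:-3,r1:Add1,r2:Mul1,r3:-16,r4:2

STATUS = TAG Mul1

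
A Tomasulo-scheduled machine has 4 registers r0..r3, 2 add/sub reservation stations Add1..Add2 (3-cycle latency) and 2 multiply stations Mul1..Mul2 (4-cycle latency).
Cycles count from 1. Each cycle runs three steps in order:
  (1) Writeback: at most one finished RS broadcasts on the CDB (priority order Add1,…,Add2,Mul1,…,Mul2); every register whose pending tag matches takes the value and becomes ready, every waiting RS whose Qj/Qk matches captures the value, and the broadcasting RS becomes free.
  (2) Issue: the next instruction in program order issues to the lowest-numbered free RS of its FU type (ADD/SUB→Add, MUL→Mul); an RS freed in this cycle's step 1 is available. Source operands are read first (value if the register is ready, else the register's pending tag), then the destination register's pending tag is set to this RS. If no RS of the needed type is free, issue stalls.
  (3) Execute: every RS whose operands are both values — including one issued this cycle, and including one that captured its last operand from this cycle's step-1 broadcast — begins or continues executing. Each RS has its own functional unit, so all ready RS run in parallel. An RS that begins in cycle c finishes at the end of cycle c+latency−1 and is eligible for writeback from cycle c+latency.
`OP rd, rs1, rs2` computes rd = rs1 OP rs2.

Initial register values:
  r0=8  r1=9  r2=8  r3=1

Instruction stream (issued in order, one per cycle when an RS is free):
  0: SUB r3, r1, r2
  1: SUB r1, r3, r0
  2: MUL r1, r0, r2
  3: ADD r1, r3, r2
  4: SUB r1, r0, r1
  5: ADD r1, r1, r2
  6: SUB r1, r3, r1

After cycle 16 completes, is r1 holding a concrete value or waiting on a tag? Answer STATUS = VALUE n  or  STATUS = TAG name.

cycle 1: issue SUB r3<-Add1 // r0:8,r1:9,r2:8,r3:Add1
cycle 2: issue SUB r1<-Add2 // r0:8,r1:Add2,r2:8,r3:Add1
cycle 3: issue MUL r1<-Mul1 // r0:8,r1:Mul1,r2:8,r3:Add1
cycle 4: CDB Add1=1; issue ADD r1<-Add1 // r0:8,r1:Add1,r2:8,r3:1
cycle 5: stall // r0:8,r1:Add1,r2:8,r3:1
cycle 6: stall // r0:8,r1:Add1,r2:8,r3:1
cycle 7: CDB Add1=9; issue SUB r1<-Add1 // r0:8,r1:Add1,r2:8,r3:1
cycle 8: CDB Add2=-7; issue ADD r1<-Add2 // r0:8,r1:Add2,r2:8,r3:1
cycle 9: CDB Mul1=64; stall // r0:8,r1:Add2,r2:8,r3:1
cycle 10: CDB Add1=-1; issue SUB r1<-Add1 // r0:8,r1:Add1,r2:8,r3:1
cycle 11: - // r0:8,r1:Add1,r2:8,r3:1
cycle 12: - // r0:8,r1:Add1,r2:8,r3:1
cycle 13: CDB Add2=7 // r0:8,r1:Add1,r2:8,r3:1
cycle 14: - // r0:8,r1:Add1,r2:8,r3:1
cycle 15: - // r0:8,r1:Add1,r2:8,r3:1
cycle 16: CDB Add1=-6 // r0:8,r1:-6,r2:8,r3:1

STATUS = VALUE -6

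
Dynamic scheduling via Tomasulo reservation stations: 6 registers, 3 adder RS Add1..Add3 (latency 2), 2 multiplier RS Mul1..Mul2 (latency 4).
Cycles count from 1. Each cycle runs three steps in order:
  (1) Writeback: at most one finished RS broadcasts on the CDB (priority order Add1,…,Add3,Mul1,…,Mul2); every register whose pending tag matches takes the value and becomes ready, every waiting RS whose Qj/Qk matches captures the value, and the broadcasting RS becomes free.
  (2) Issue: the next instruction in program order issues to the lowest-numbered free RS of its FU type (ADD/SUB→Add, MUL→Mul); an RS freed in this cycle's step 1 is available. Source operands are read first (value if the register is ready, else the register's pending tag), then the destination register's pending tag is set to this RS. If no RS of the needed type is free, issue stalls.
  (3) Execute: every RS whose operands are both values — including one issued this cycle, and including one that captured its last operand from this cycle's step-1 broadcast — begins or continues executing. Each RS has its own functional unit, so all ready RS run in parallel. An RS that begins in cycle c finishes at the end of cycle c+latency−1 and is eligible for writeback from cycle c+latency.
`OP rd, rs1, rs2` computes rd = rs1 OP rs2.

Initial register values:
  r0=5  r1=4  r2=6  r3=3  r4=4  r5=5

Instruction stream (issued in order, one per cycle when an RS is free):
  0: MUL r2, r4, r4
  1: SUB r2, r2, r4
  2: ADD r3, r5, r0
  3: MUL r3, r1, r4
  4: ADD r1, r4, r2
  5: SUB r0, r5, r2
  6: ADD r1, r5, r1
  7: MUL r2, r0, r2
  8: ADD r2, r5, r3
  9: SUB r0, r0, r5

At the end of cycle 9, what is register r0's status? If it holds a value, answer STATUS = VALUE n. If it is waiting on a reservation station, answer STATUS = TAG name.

  c1: issue MUL r2<-Mul1  regs: r0:5,r1:4,r2:Mul1,r3:3,r4:4,r5:5
  c2: issue SUB r2<-Add1  regs: r0:5,r1:4,r2:Add1,r3:3,r4:4,r5:5
  c3: issue ADD r3<-Add2  regs: r0:5,r1:4,r2:Add1,r3:Add2,r4:4,r5:5
  c4: issue MUL r3<-Mul2  regs: r0:5,r1:4,r2:Add1,r3:Mul2,r4:4,r5:5
  c5: CDB Add2=10; issue ADD r1<-Add2  regs: r0:5,r1:Add2,r2:Add1,r3:Mul2,r4:4,r5:5
  c6: CDB Mul1=16; issue SUB r0<-Add3  regs: r0:Add3,r1:Add2,r2:Add1,r3:Mul2,r4:4,r5:5
  c7: stall  regs: r0:Add3,r1:Add2,r2:Add1,r3:Mul2,r4:4,r5:5
  c8: CDB Add1=12; issue ADD r1<-Add1  regs: r0:Add3,r1:Add1,r2:12,r3:Mul2,r4:4,r5:5
  c9: CDB Mul2=16; issue MUL r2<-Mul1  regs: r0:Add3,r1:Add1,r2:Mul1,r3:16,r4:4,r5:5

STATUS = TAG Add3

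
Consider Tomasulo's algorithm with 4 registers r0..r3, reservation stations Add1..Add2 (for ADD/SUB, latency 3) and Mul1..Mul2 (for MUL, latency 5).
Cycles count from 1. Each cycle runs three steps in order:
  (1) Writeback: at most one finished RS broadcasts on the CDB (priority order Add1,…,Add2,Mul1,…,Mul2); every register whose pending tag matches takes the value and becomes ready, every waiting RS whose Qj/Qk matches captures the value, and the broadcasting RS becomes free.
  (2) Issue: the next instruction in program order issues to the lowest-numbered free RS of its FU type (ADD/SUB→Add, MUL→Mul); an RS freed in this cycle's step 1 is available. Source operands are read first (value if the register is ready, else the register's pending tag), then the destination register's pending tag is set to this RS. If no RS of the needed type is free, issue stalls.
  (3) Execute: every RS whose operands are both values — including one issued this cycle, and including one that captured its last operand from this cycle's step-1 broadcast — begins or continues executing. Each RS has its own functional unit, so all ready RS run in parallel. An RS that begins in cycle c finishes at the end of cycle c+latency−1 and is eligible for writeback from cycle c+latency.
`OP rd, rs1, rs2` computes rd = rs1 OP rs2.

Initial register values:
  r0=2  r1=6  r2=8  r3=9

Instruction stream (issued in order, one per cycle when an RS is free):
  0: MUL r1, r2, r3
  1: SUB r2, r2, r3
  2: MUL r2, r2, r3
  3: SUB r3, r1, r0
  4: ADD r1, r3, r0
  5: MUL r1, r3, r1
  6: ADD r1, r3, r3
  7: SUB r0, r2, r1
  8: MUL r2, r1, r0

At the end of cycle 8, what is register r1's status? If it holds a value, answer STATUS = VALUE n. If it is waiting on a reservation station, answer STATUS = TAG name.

c1: issue MUL r1<-Mul1 | r0:2,r1:Mul1,r2:8,r3:9
c2: issue SUB r2<-Add1 | r0:2,r1:Mul1,r2:Add1,r3:9
c3: issue MUL r2<-Mul2 | r0:2,r1:Mul1,r2:Mul2,r3:9
c4: issue SUB r3<-Add2 | r0:2,r1:Mul1,r2:Mul2,r3:Add2
c5: CDB Add1=-1; issue ADD r1<-Add1 | r0:2,r1:Add1,r2:Mul2,r3:Add2
c6: CDB Mul1=72; issue MUL r1<-Mul1 | r0:2,r1:Mul1,r2:Mul2,r3:Add2
c7: stall | r0:2,r1:Mul1,r2:Mul2,r3:Add2
c8: stall | r0:2,r1:Mul1,r2:Mul2,r3:Add2

STATUS = TAG Mul1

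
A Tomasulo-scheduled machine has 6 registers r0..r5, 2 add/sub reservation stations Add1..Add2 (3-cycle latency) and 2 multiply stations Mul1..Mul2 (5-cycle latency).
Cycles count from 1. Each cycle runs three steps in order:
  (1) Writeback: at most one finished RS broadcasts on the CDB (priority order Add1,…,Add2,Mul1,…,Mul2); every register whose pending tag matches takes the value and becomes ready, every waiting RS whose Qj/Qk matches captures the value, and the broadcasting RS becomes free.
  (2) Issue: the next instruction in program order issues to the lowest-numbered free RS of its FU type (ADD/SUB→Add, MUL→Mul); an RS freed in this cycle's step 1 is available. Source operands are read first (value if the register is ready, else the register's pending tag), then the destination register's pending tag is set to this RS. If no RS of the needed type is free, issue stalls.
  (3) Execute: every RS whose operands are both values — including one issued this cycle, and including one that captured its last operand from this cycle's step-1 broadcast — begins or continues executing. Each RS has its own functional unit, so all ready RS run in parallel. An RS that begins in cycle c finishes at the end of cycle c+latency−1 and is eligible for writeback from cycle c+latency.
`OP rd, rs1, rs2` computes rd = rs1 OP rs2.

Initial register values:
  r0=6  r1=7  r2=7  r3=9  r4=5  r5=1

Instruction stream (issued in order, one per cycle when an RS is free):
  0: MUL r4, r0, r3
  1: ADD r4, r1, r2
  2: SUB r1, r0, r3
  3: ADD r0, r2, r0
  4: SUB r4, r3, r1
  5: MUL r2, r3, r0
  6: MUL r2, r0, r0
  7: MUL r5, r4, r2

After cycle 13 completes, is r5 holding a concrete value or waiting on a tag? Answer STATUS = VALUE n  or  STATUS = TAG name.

STATUS = TAG Mul1

cycle 1: issue MUL r4<-Mul1 // r0:6,r1:7,r2:7,r3:9,r4:Mul1,r5:1
cycle 2: issue ADD r4<-Add1 // r0:6,r1:7,r2:7,r3:9,r4:Add1,r5:1
cycle 3: issue SUB r1<-Add2 // r0:6,r1:Add2,r2:7,r3:9,r4:Add1,r5:1
cycle 4: stall // r0:6,r1:Add2,r2:7,r3:9,r4:Add1,r5:1
cycle 5: CDB Add1=14; issue ADD r0<-Add1 // r0:Add1,r1:Add2,r2:7,r3:9,r4:14,r5:1
cycle 6: CDB Add2=-3; issue SUB r4<-Add2 // r0:Add1,r1:-3,r2:7,r3:9,r4:Add2,r5:1
cycle 7: CDB Mul1=54; issue MUL r2<-Mul1 // r0:Add1,r1:-3,r2:Mul1,r3:9,r4:Add2,r5:1
cycle 8: CDB Add1=13; issue MUL r2<-Mul2 // r0:13,r1:-3,r2:Mul2,r3:9,r4:Add2,r5:1
cycle 9: CDB Add2=12; stall // r0:13,r1:-3,r2:Mul2,r3:9,r4:12,r5:1
cycle 10: stall // r0:13,r1:-3,r2:Mul2,r3:9,r4:12,r5:1
cycle 11: stall // r0:13,r1:-3,r2:Mul2,r3:9,r4:12,r5:1
cycle 12: stall // r0:13,r1:-3,r2:Mul2,r3:9,r4:12,r5:1
cycle 13: CDB Mul1=117; issue MUL r5<-Mul1 // r0:13,r1:-3,r2:Mul2,r3:9,r4:12,r5:Mul1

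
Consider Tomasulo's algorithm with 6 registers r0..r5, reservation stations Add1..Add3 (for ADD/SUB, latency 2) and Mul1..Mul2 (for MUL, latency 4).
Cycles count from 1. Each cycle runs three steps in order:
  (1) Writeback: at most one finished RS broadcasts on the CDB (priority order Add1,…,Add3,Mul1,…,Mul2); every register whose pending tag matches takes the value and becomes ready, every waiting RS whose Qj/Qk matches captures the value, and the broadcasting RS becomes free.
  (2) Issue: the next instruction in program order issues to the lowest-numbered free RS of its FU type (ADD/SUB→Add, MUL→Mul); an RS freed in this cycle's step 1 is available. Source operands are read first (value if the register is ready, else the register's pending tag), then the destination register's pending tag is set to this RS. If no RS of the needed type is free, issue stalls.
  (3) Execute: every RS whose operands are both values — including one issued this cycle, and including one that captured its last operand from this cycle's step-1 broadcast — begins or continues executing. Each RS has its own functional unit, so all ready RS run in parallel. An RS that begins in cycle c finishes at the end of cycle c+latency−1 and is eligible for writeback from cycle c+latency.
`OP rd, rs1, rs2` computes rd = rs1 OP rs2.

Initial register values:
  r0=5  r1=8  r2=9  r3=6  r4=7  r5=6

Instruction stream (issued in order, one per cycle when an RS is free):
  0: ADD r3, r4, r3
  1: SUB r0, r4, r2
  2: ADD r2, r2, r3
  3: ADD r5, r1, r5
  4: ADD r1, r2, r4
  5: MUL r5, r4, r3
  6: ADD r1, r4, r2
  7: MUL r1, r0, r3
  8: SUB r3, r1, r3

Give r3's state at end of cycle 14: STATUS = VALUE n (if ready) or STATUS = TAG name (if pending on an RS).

STATUS = VALUE -39

  c1: issue ADD r3<-Add1  regs: r0:5,r1:8,r2:9,r3:Add1,r4:7,r5:6
  c2: issue SUB r0<-Add2  regs: r0:Add2,r1:8,r2:9,r3:Add1,r4:7,r5:6
  c3: CDB Add1=13; issue ADD r2<-Add1  regs: r0:Add2,r1:8,r2:Add1,r3:13,r4:7,r5:6
  c4: CDB Add2=-2; issue ADD r5<-Add2  regs: r0:-2,r1:8,r2:Add1,r3:13,r4:7,r5:Add2
  c5: CDB Add1=22; issue ADD r1<-Add1  regs: r0:-2,r1:Add1,r2:22,r3:13,r4:7,r5:Add2
  c6: CDB Add2=14; issue MUL r5<-Mul1  regs: r0:-2,r1:Add1,r2:22,r3:13,r4:7,r5:Mul1
  c7: CDB Add1=29; issue ADD r1<-Add1  regs: r0:-2,r1:Add1,r2:22,r3:13,r4:7,r5:Mul1
  c8: issue MUL r1<-Mul2  regs: r0:-2,r1:Mul2,r2:22,r3:13,r4:7,r5:Mul1
  c9: CDB Add1=29; issue SUB r3<-Add1  regs: r0:-2,r1:Mul2,r2:22,r3:Add1,r4:7,r5:Mul1
  c10: CDB Mul1=91  regs: r0:-2,r1:Mul2,r2:22,r3:Add1,r4:7,r5:91
  c11: -  regs: r0:-2,r1:Mul2,r2:22,r3:Add1,r4:7,r5:91
  c12: CDB Mul2=-26  regs: r0:-2,r1:-26,r2:22,r3:Add1,r4:7,r5:91
  c13: -  regs: r0:-2,r1:-26,r2:22,r3:Add1,r4:7,r5:91
  c14: CDB Add1=-39  regs: r0:-2,r1:-26,r2:22,r3:-39,r4:7,r5:91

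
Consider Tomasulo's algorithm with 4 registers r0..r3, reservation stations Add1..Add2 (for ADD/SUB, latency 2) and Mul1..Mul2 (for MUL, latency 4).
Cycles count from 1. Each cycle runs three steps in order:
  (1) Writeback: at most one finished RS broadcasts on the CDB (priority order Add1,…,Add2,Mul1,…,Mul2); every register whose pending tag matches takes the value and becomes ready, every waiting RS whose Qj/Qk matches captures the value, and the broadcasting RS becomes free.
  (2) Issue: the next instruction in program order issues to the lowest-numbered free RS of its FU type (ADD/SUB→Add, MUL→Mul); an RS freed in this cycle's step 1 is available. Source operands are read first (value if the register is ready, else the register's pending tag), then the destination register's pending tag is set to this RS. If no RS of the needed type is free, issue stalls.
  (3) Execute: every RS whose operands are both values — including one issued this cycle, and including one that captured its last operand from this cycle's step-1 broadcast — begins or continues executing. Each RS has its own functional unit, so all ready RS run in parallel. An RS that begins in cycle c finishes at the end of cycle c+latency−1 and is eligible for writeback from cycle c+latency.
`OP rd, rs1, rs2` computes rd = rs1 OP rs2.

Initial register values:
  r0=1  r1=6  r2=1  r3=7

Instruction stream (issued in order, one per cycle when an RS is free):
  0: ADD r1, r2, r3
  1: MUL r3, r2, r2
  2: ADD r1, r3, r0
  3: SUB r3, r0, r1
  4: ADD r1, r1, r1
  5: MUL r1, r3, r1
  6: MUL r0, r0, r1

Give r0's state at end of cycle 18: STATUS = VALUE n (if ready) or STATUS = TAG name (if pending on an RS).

STATUS = TAG Mul2

cycle 1: issue ADD r1<-Add1 // r0:1,r1:Add1,r2:1,r3:7
cycle 2: issue MUL r3<-Mul1 // r0:1,r1:Add1,r2:1,r3:Mul1
cycle 3: CDB Add1=8; issue ADD r1<-Add1 // r0:1,r1:Add1,r2:1,r3:Mul1
cycle 4: issue SUB r3<-Add2 // r0:1,r1:Add1,r2:1,r3:Add2
cycle 5: stall // r0:1,r1:Add1,r2:1,r3:Add2
cycle 6: CDB Mul1=1; stall // r0:1,r1:Add1,r2:1,r3:Add2
cycle 7: stall // r0:1,r1:Add1,r2:1,r3:Add2
cycle 8: CDB Add1=2; issue ADD r1<-Add1 // r0:1,r1:Add1,r2:1,r3:Add2
cycle 9: issue MUL r1<-Mul1 // r0:1,r1:Mul1,r2:1,r3:Add2
cycle 10: CDB Add1=4; issue MUL r0<-Mul2 // r0:Mul2,r1:Mul1,r2:1,r3:Add2
cycle 11: CDB Add2=-1 // r0:Mul2,r1:Mul1,r2:1,r3:-1
cycle 12: - // r0:Mul2,r1:Mul1,r2:1,r3:-1
cycle 13: - // r0:Mul2,r1:Mul1,r2:1,r3:-1
cycle 14: - // r0:Mul2,r1:Mul1,r2:1,r3:-1
cycle 15: CDB Mul1=-4 // r0:Mul2,r1:-4,r2:1,r3:-1
cycle 16: - // r0:Mul2,r1:-4,r2:1,r3:-1
cycle 17: - // r0:Mul2,r1:-4,r2:1,r3:-1
cycle 18: - // r0:Mul2,r1:-4,r2:1,r3:-1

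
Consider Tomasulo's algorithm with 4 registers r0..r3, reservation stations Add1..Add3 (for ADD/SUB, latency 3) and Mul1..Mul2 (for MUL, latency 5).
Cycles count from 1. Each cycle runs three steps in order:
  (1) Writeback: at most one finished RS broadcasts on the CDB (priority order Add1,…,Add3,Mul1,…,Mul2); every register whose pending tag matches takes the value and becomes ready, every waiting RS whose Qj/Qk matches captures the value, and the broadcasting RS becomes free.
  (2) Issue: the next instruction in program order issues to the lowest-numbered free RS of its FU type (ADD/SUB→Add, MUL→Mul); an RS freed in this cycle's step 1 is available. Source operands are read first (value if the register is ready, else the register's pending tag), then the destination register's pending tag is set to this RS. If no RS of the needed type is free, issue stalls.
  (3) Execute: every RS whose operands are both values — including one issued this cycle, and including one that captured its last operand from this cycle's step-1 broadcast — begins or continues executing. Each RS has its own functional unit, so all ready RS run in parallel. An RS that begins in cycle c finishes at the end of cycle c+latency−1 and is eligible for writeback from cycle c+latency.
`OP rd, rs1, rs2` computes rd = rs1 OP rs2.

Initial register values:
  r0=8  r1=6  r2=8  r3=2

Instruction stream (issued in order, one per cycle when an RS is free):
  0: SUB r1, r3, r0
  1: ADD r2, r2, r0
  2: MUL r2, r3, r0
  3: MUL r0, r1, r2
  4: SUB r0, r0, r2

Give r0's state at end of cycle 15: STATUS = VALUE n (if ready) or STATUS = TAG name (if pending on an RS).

STATUS = TAG Add1

c1: issue SUB r1<-Add1 | r0:8,r1:Add1,r2:8,r3:2
c2: issue ADD r2<-Add2 | r0:8,r1:Add1,r2:Add2,r3:2
c3: issue MUL r2<-Mul1 | r0:8,r1:Add1,r2:Mul1,r3:2
c4: CDB Add1=-6; issue MUL r0<-Mul2 | r0:Mul2,r1:-6,r2:Mul1,r3:2
c5: CDB Add2=16; issue SUB r0<-Add1 | r0:Add1,r1:-6,r2:Mul1,r3:2
c6: - | r0:Add1,r1:-6,r2:Mul1,r3:2
c7: - | r0:Add1,r1:-6,r2:Mul1,r3:2
c8: CDB Mul1=16 | r0:Add1,r1:-6,r2:16,r3:2
c9: - | r0:Add1,r1:-6,r2:16,r3:2
c10: - | r0:Add1,r1:-6,r2:16,r3:2
c11: - | r0:Add1,r1:-6,r2:16,r3:2
c12: - | r0:Add1,r1:-6,r2:16,r3:2
c13: CDB Mul2=-96 | r0:Add1,r1:-6,r2:16,r3:2
c14: - | r0:Add1,r1:-6,r2:16,r3:2
c15: - | r0:Add1,r1:-6,r2:16,r3:2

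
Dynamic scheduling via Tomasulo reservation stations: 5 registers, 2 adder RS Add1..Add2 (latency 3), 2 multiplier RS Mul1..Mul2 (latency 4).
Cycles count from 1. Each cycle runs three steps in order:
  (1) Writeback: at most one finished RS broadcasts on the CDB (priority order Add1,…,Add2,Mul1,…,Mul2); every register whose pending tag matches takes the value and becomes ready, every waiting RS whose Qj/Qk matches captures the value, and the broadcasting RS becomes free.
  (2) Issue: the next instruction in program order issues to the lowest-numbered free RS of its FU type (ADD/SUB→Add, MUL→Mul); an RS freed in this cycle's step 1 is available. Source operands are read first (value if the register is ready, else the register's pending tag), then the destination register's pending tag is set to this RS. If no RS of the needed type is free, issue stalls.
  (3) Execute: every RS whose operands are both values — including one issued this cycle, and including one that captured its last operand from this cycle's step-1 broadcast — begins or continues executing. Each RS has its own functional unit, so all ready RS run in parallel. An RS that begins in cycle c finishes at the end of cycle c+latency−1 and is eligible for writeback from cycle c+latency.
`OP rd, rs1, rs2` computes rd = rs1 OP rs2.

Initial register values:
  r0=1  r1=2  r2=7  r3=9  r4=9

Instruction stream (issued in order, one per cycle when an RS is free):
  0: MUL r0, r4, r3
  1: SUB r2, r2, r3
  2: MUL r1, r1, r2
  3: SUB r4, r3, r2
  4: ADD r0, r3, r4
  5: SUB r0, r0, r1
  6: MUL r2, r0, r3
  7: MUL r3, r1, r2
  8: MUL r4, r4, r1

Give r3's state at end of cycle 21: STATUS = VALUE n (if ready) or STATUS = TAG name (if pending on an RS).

STATUS = TAG Mul2

c1: issue MUL r0<-Mul1 | r0:Mul1,r1:2,r2:7,r3:9,r4:9
c2: issue SUB r2<-Add1 | r0:Mul1,r1:2,r2:Add1,r3:9,r4:9
c3: issue MUL r1<-Mul2 | r0:Mul1,r1:Mul2,r2:Add1,r3:9,r4:9
c4: issue SUB r4<-Add2 | r0:Mul1,r1:Mul2,r2:Add1,r3:9,r4:Add2
c5: CDB Add1=-2; issue ADD r0<-Add1 | r0:Add1,r1:Mul2,r2:-2,r3:9,r4:Add2
c6: CDB Mul1=81; stall | r0:Add1,r1:Mul2,r2:-2,r3:9,r4:Add2
c7: stall | r0:Add1,r1:Mul2,r2:-2,r3:9,r4:Add2
c8: CDB Add2=11; issue SUB r0<-Add2 | r0:Add2,r1:Mul2,r2:-2,r3:9,r4:11
c9: CDB Mul2=-4; issue MUL r2<-Mul1 | r0:Add2,r1:-4,r2:Mul1,r3:9,r4:11
c10: issue MUL r3<-Mul2 | r0:Add2,r1:-4,r2:Mul1,r3:Mul2,r4:11
c11: CDB Add1=20; stall | r0:Add2,r1:-4,r2:Mul1,r3:Mul2,r4:11
c12: stall | r0:Add2,r1:-4,r2:Mul1,r3:Mul2,r4:11
c13: stall | r0:Add2,r1:-4,r2:Mul1,r3:Mul2,r4:11
c14: CDB Add2=24; stall | r0:24,r1:-4,r2:Mul1,r3:Mul2,r4:11
c15: stall | r0:24,r1:-4,r2:Mul1,r3:Mul2,r4:11
c16: stall | r0:24,r1:-4,r2:Mul1,r3:Mul2,r4:11
c17: stall | r0:24,r1:-4,r2:Mul1,r3:Mul2,r4:11
c18: CDB Mul1=216; issue MUL r4<-Mul1 | r0:24,r1:-4,r2:216,r3:Mul2,r4:Mul1
c19: - | r0:24,r1:-4,r2:216,r3:Mul2,r4:Mul1
c20: - | r0:24,r1:-4,r2:216,r3:Mul2,r4:Mul1
c21: - | r0:24,r1:-4,r2:216,r3:Mul2,r4:Mul1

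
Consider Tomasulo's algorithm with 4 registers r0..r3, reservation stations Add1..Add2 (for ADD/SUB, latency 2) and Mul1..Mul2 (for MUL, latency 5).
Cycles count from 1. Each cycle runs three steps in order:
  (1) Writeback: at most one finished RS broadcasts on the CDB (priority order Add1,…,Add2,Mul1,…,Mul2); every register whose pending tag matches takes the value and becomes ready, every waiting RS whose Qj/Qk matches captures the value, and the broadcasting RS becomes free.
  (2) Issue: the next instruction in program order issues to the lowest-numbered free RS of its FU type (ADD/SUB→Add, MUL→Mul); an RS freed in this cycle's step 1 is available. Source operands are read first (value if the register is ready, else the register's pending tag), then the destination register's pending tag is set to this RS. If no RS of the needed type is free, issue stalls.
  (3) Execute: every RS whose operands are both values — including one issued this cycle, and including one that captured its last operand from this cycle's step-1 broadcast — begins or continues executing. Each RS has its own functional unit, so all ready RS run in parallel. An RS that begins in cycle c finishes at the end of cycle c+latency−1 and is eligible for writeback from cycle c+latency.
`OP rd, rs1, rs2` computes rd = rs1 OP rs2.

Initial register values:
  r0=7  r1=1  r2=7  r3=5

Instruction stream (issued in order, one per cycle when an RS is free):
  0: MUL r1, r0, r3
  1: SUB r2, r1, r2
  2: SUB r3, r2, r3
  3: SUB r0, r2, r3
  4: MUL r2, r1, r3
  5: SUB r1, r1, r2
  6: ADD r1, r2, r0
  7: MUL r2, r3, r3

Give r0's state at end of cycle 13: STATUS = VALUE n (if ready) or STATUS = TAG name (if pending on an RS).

STATUS = VALUE 5

cycle 1: issue MUL r1<-Mul1 // r0:7,r1:Mul1,r2:7,r3:5
cycle 2: issue SUB r2<-Add1 // r0:7,r1:Mul1,r2:Add1,r3:5
cycle 3: issue SUB r3<-Add2 // r0:7,r1:Mul1,r2:Add1,r3:Add2
cycle 4: stall // r0:7,r1:Mul1,r2:Add1,r3:Add2
cycle 5: stall // r0:7,r1:Mul1,r2:Add1,r3:Add2
cycle 6: CDB Mul1=35; stall // r0:7,r1:35,r2:Add1,r3:Add2
cycle 7: stall // r0:7,r1:35,r2:Add1,r3:Add2
cycle 8: CDB Add1=28; issue SUB r0<-Add1 // r0:Add1,r1:35,r2:28,r3:Add2
cycle 9: issue MUL r2<-Mul1 // r0:Add1,r1:35,r2:Mul1,r3:Add2
cycle 10: CDB Add2=23; issue SUB r1<-Add2 // r0:Add1,r1:Add2,r2:Mul1,r3:23
cycle 11: stall // r0:Add1,r1:Add2,r2:Mul1,r3:23
cycle 12: CDB Add1=5; issue ADD r1<-Add1 // r0:5,r1:Add1,r2:Mul1,r3:23
cycle 13: issue MUL r2<-Mul2 // r0:5,r1:Add1,r2:Mul2,r3:23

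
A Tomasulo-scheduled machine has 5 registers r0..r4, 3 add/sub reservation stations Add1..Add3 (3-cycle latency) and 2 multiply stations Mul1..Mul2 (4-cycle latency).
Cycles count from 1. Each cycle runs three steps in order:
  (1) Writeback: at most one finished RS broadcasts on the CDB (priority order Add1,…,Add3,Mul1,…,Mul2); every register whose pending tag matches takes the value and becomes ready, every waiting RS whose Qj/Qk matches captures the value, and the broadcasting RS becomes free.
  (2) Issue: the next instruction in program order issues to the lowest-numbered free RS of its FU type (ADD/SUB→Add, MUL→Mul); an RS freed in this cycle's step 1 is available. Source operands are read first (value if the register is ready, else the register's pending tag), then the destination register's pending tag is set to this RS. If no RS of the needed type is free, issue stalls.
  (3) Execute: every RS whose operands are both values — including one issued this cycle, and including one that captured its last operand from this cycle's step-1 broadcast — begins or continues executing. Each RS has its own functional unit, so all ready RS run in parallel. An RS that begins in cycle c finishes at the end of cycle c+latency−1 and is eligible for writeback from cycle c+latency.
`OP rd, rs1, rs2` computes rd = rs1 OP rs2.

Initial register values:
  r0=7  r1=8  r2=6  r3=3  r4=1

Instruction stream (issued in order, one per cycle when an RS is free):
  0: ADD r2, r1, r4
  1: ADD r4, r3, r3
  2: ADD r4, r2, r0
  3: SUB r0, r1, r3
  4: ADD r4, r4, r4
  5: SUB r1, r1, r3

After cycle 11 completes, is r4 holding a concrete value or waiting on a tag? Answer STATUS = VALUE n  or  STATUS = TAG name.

c1: issue ADD r2<-Add1 | r0:7,r1:8,r2:Add1,r3:3,r4:1
c2: issue ADD r4<-Add2 | r0:7,r1:8,r2:Add1,r3:3,r4:Add2
c3: issue ADD r4<-Add3 | r0:7,r1:8,r2:Add1,r3:3,r4:Add3
c4: CDB Add1=9; issue SUB r0<-Add1 | r0:Add1,r1:8,r2:9,r3:3,r4:Add3
c5: CDB Add2=6; issue ADD r4<-Add2 | r0:Add1,r1:8,r2:9,r3:3,r4:Add2
c6: stall | r0:Add1,r1:8,r2:9,r3:3,r4:Add2
c7: CDB Add1=5; issue SUB r1<-Add1 | r0:5,r1:Add1,r2:9,r3:3,r4:Add2
c8: CDB Add3=16 | r0:5,r1:Add1,r2:9,r3:3,r4:Add2
c9: - | r0:5,r1:Add1,r2:9,r3:3,r4:Add2
c10: CDB Add1=5 | r0:5,r1:5,r2:9,r3:3,r4:Add2
c11: CDB Add2=32 | r0:5,r1:5,r2:9,r3:3,r4:32

STATUS = VALUE 32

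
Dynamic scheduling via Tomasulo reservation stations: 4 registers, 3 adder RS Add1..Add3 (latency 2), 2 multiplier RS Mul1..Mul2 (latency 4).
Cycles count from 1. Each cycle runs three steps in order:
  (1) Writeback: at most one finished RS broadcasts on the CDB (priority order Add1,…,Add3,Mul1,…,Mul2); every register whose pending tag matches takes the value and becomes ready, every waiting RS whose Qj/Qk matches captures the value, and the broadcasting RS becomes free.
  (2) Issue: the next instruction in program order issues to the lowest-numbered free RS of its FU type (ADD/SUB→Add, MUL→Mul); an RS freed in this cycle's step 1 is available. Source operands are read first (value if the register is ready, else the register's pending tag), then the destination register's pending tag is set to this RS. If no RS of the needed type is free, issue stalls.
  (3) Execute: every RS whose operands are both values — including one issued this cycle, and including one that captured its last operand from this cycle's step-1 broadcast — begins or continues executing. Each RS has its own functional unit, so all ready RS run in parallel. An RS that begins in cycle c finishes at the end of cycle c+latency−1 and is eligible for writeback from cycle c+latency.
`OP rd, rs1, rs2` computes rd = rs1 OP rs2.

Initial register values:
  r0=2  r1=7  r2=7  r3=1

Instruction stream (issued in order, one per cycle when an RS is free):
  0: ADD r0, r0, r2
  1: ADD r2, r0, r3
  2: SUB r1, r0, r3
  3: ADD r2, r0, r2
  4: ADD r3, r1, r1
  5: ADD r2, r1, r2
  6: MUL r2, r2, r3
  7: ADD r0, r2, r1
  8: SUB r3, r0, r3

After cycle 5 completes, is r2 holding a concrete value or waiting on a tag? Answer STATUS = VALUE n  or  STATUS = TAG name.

cycle 1: issue ADD r0<-Add1 // r0:Add1,r1:7,r2:7,r3:1
cycle 2: issue ADD r2<-Add2 // r0:Add1,r1:7,r2:Add2,r3:1
cycle 3: CDB Add1=9; issue SUB r1<-Add1 // r0:9,r1:Add1,r2:Add2,r3:1
cycle 4: issue ADD r2<-Add3 // r0:9,r1:Add1,r2:Add3,r3:1
cycle 5: CDB Add1=8; issue ADD r3<-Add1 // r0:9,r1:8,r2:Add3,r3:Add1

STATUS = TAG Add3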